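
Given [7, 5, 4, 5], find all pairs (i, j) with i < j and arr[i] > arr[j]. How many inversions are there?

Finding inversions in [7, 5, 4, 5]:

(0, 1): arr[0]=7 > arr[1]=5
(0, 2): arr[0]=7 > arr[2]=4
(0, 3): arr[0]=7 > arr[3]=5
(1, 2): arr[1]=5 > arr[2]=4

Total inversions: 4

The array has 4 inversion(s): (0,1), (0,2), (0,3), (1,2). Each pair (i,j) satisfies i < j and arr[i] > arr[j].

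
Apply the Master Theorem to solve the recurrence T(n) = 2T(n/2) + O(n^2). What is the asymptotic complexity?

Master Theorem for T(n) = 2T(n/2) + O(n^2):

a = 2, b = 2, c = 2
log_b(a) = log_2(2) = 1.0000

Case 3: c = 2 > log_2(2) = 1.0000
T(n) = O(n^2) = O(n^2)

For T(n) = 2T(n/2) + O(n^2): log_2(2) = 1.0000. This is Case 3 of the Master Theorem (c > log_b(a), work dominated by root), giving O(n^2).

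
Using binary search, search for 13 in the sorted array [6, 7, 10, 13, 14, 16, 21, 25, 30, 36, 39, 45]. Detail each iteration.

Binary search for 13 in [6, 7, 10, 13, 14, 16, 21, 25, 30, 36, 39, 45]:

lo=0, hi=11, mid=5, arr[mid]=16 -> 16 > 13, search left half
lo=0, hi=4, mid=2, arr[mid]=10 -> 10 < 13, search right half
lo=3, hi=4, mid=3, arr[mid]=13 -> Found target at index 3!

Binary search finds 13 at index 3 after 3 comparisons. The search repeatedly halves the search space by comparing with the middle element.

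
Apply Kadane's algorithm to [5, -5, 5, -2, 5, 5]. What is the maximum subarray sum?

Using Kadane's algorithm on [5, -5, 5, -2, 5, 5]:

Scanning through the array:
Position 1 (value -5): max_ending_here = 0, max_so_far = 5
Position 2 (value 5): max_ending_here = 5, max_so_far = 5
Position 3 (value -2): max_ending_here = 3, max_so_far = 5
Position 4 (value 5): max_ending_here = 8, max_so_far = 8
Position 5 (value 5): max_ending_here = 13, max_so_far = 13

Maximum subarray: [5, -5, 5, -2, 5, 5]
Maximum sum: 13

The maximum subarray is [5, -5, 5, -2, 5, 5] with sum 13. This subarray runs from index 0 to index 5.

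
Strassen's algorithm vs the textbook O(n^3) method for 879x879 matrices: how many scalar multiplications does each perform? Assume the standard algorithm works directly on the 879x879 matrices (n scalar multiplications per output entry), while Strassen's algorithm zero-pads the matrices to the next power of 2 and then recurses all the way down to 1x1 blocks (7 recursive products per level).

Matrix multiplication for 879x879 matrices:

Strassen's algorithm requires power-of-2 dimensions. Pad 879x879 to 1024x1024 (next power of 2).

Standard algorithm: 879^3 = 679151439 multiplications
Strassen's algorithm: 7^(log2(1024)) = 7^10 = 282475249 multiplications
Savings: 679151439 - 282475249 = 396676190 multiplications

Standard: 679151439 multiplications (879^3). Strassen: 282475249 multiplications (7^10, after padding to 1024x1024). Strassen reduces 8 recursive multiplications to 7 at each level.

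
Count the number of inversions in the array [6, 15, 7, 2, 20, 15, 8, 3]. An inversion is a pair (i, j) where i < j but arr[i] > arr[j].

Finding inversions in [6, 15, 7, 2, 20, 15, 8, 3]:

(0, 3): arr[0]=6 > arr[3]=2
(0, 7): arr[0]=6 > arr[7]=3
(1, 2): arr[1]=15 > arr[2]=7
(1, 3): arr[1]=15 > arr[3]=2
(1, 6): arr[1]=15 > arr[6]=8
(1, 7): arr[1]=15 > arr[7]=3
(2, 3): arr[2]=7 > arr[3]=2
(2, 7): arr[2]=7 > arr[7]=3
(4, 5): arr[4]=20 > arr[5]=15
(4, 6): arr[4]=20 > arr[6]=8
(4, 7): arr[4]=20 > arr[7]=3
(5, 6): arr[5]=15 > arr[6]=8
(5, 7): arr[5]=15 > arr[7]=3
(6, 7): arr[6]=8 > arr[7]=3

Total inversions: 14

The array has 14 inversion(s): (0,3), (0,7), (1,2), (1,3), (1,6), (1,7), (2,3), (2,7), (4,5), (4,6), (4,7), (5,6), (5,7), (6,7). Each pair (i,j) satisfies i < j and arr[i] > arr[j].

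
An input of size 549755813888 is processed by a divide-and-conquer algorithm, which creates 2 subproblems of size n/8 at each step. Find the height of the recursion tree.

For divide and conquer with division factor 8:

Problem sizes at each level:
Level 0: 549755813888
Level 1: 68719476736
Level 2: 8589934592
Level 3: 1073741824
Level 4: 134217728
Level 5: 16777216
Level 6: 2097152
Level 7: 262144
Level 8: 32768
Level 9: 4096
Level 10: 512
Level 11: 64
Level 12: 8
Level 13: 1

The root is level 0 and the size-1 base case is level 13 (the tree spans levels 0 through 13, i.e. 14 levels counting the root), so the depth is the number of divisions: log_8(549755813888) = 13

The recursion tree depth is log_8(549755813888) = 13. At each level, the problem size is divided by 8, so it takes 13 divisions to reduce to a base case of size 1. The algorithm makes 2 recursive calls at each level.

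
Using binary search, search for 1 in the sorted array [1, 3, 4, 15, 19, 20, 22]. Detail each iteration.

Binary search for 1 in [1, 3, 4, 15, 19, 20, 22]:

lo=0, hi=6, mid=3, arr[mid]=15 -> 15 > 1, search left half
lo=0, hi=2, mid=1, arr[mid]=3 -> 3 > 1, search left half
lo=0, hi=0, mid=0, arr[mid]=1 -> Found target at index 0!

Binary search finds 1 at index 0 after 3 comparisons. The search repeatedly halves the search space by comparing with the middle element.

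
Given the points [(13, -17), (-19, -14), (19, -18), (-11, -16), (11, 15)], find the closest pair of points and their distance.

Computing all pairwise distances among 5 points:

d((13, -17), (-19, -14)) = 32.1403
d((13, -17), (19, -18)) = 6.0828 <-- minimum
d((13, -17), (-11, -16)) = 24.0208
d((13, -17), (11, 15)) = 32.0624
d((-19, -14), (19, -18)) = 38.2099
d((-19, -14), (-11, -16)) = 8.2462
d((-19, -14), (11, 15)) = 41.7253
d((19, -18), (-11, -16)) = 30.0666
d((19, -18), (11, 15)) = 33.9559
d((-11, -16), (11, 15)) = 38.0132

Closest pair: (13, -17) and (19, -18) with distance 6.0828

The closest pair is (13, -17) and (19, -18) with Euclidean distance 6.0828. For 5 points, brute-force pairwise comparison is shown above. For large n, the divide-and-conquer algorithm (sort by x, recurse on halves, check the dividing strip) achieves O(n log n).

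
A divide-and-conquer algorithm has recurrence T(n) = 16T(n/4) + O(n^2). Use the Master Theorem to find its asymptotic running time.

Master Theorem for T(n) = 16T(n/4) + O(n^2):

a = 16, b = 4, c = 2
log_b(a) = log_4(16) = 2.0000

Case 2: c = 2 = log_4(16) = 2.0000
T(n) = O(n^2 log n) = O(n^2 log n)

For T(n) = 16T(n/4) + O(n^2): log_4(16) = 2.0000. This is Case 2 of the Master Theorem (c = log_b(a), equal work at all levels), giving O(n^2 log n).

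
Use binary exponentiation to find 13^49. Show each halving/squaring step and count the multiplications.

Computing 13^49 by squaring (build up from 13^1; each line after the first costs one multiplication):

13^1 = 13
13^2 = (13^1)^2 = 13^2 = 169
13^3 = 13 * 13^2 = 13 * 169 = 2197
13^6 = (13^3)^2 = 2197^2 = 4826809
13^12 = (13^6)^2 = 4826809^2 = 23298085122481
13^24 = (13^12)^2 = 23298085122481^2 = 542800770374370512771595361
13^48 = (13^24)^2 = 542800770374370512771595361^2 = 294632676319010105335586872991323185304149065116720321
13^49 = 13 * 13^48 = 13 * 294632676319010105335586872991323185304149065116720321 = 3830224792147131369362629348887201408953937846517364173

Result: 3830224792147131369362629348887201408953937846517364173
Multiplications needed: 7 (7 lines after 13^1)

13^49 = 3830224792147131369362629348887201408953937846517364173. Using exponentiation by squaring, this requires 7 multiplications. The key idea: if the exponent is even, square the half-power; if odd, multiply by the base once.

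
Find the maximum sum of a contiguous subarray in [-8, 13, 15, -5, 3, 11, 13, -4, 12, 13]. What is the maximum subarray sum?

Using Kadane's algorithm on [-8, 13, 15, -5, 3, 11, 13, -4, 12, 13]:

Scanning through the array:
Position 1 (value 13): max_ending_here = 13, max_so_far = 13
Position 2 (value 15): max_ending_here = 28, max_so_far = 28
Position 3 (value -5): max_ending_here = 23, max_so_far = 28
Position 4 (value 3): max_ending_here = 26, max_so_far = 28
Position 5 (value 11): max_ending_here = 37, max_so_far = 37
Position 6 (value 13): max_ending_here = 50, max_so_far = 50
Position 7 (value -4): max_ending_here = 46, max_so_far = 50
Position 8 (value 12): max_ending_here = 58, max_so_far = 58
Position 9 (value 13): max_ending_here = 71, max_so_far = 71

Maximum subarray: [13, 15, -5, 3, 11, 13, -4, 12, 13]
Maximum sum: 71

The maximum subarray is [13, 15, -5, 3, 11, 13, -4, 12, 13] with sum 71. This subarray runs from index 1 to index 9.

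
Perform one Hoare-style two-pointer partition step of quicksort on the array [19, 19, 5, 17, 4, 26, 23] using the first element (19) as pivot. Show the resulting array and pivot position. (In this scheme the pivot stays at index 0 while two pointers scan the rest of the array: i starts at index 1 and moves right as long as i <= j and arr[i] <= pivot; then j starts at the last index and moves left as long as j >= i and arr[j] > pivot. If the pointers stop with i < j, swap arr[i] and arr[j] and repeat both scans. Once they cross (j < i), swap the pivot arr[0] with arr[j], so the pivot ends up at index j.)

Hoare-style two-pointer partition with pivot = 19:

Initial array: [19, 19, 5, 17, 4, 26, 23]

Pointers start at i = 1, j = 6.
i ends at 5, j ends at 4: the pointers have crossed (j < i), so scanning stops.

Swap pivot arr[0] with arr[4] to place pivot at position 4: [4, 19, 5, 17, 19, 26, 23]
Pivot position: 4

After partitioning with pivot 19, the array becomes [4, 19, 5, 17, 19, 26, 23]. The pivot is placed at index 4. All elements to the left of the pivot are <= 19, and all elements to the right are > 19.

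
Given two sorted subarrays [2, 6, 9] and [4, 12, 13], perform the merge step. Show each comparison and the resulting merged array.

Merging process:

Compare 2 vs 4: take 2 from left. Merged: [2]
Compare 6 vs 4: take 4 from right. Merged: [2, 4]
Compare 6 vs 12: take 6 from left. Merged: [2, 4, 6]
Compare 9 vs 12: take 9 from left. Merged: [2, 4, 6, 9]
Append remaining from right: [12, 13]. Merged: [2, 4, 6, 9, 12, 13]

Final merged array: [2, 4, 6, 9, 12, 13]
Total comparisons: 4

The merged array is [2, 4, 6, 9, 12, 13], requiring 4 comparisons. The merge step runs in O(n) time where n is the total number of elements.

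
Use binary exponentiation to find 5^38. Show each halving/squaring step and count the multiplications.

Computing 5^38 by squaring (build up from 5^1; each line after the first costs one multiplication):

5^1 = 5
5^2 = (5^1)^2 = 5^2 = 25
5^4 = (5^2)^2 = 25^2 = 625
5^8 = (5^4)^2 = 625^2 = 390625
5^9 = 5 * 5^8 = 5 * 390625 = 1953125
5^18 = (5^9)^2 = 1953125^2 = 3814697265625
5^19 = 5 * 5^18 = 5 * 3814697265625 = 19073486328125
5^38 = (5^19)^2 = 19073486328125^2 = 363797880709171295166015625

Result: 363797880709171295166015625
Multiplications needed: 7 (7 lines after 5^1)

5^38 = 363797880709171295166015625. Using exponentiation by squaring, this requires 7 multiplications. The key idea: if the exponent is even, square the half-power; if odd, multiply by the base once.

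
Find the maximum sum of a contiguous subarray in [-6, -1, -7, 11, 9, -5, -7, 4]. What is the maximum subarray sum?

Using Kadane's algorithm on [-6, -1, -7, 11, 9, -5, -7, 4]:

Scanning through the array:
Position 1 (value -1): max_ending_here = -1, max_so_far = -1
Position 2 (value -7): max_ending_here = -7, max_so_far = -1
Position 3 (value 11): max_ending_here = 11, max_so_far = 11
Position 4 (value 9): max_ending_here = 20, max_so_far = 20
Position 5 (value -5): max_ending_here = 15, max_so_far = 20
Position 6 (value -7): max_ending_here = 8, max_so_far = 20
Position 7 (value 4): max_ending_here = 12, max_so_far = 20

Maximum subarray: [11, 9]
Maximum sum: 20

The maximum subarray is [11, 9] with sum 20. This subarray runs from index 3 to index 4.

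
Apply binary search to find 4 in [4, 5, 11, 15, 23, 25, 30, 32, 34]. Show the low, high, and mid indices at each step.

Binary search for 4 in [4, 5, 11, 15, 23, 25, 30, 32, 34]:

lo=0, hi=8, mid=4, arr[mid]=23 -> 23 > 4, search left half
lo=0, hi=3, mid=1, arr[mid]=5 -> 5 > 4, search left half
lo=0, hi=0, mid=0, arr[mid]=4 -> Found target at index 0!

Binary search finds 4 at index 0 after 3 comparisons. The search repeatedly halves the search space by comparing with the middle element.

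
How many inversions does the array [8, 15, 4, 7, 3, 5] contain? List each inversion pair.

Finding inversions in [8, 15, 4, 7, 3, 5]:

(0, 2): arr[0]=8 > arr[2]=4
(0, 3): arr[0]=8 > arr[3]=7
(0, 4): arr[0]=8 > arr[4]=3
(0, 5): arr[0]=8 > arr[5]=5
(1, 2): arr[1]=15 > arr[2]=4
(1, 3): arr[1]=15 > arr[3]=7
(1, 4): arr[1]=15 > arr[4]=3
(1, 5): arr[1]=15 > arr[5]=5
(2, 4): arr[2]=4 > arr[4]=3
(3, 4): arr[3]=7 > arr[4]=3
(3, 5): arr[3]=7 > arr[5]=5

Total inversions: 11

The array has 11 inversion(s): (0,2), (0,3), (0,4), (0,5), (1,2), (1,3), (1,4), (1,5), (2,4), (3,4), (3,5). Each pair (i,j) satisfies i < j and arr[i] > arr[j].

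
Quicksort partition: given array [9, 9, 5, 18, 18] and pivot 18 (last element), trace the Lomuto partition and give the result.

Lomuto partition with pivot = 18:

Initial array: [9, 9, 5, 18, 18]

arr[0]=9 <= 18: swap with position 0, array becomes [9, 9, 5, 18, 18]
arr[1]=9 <= 18: swap with position 1, array becomes [9, 9, 5, 18, 18]
arr[2]=5 <= 18: swap with position 2, array becomes [9, 9, 5, 18, 18]
arr[3]=18 <= 18: swap with position 3, array becomes [9, 9, 5, 18, 18]

Place pivot at position 4: [9, 9, 5, 18, 18]
Pivot position: 4

After partitioning with pivot 18, the array becomes [9, 9, 5, 18, 18]. The pivot is placed at index 4. All elements to the left of the pivot are <= 18, and all elements to the right are > 18.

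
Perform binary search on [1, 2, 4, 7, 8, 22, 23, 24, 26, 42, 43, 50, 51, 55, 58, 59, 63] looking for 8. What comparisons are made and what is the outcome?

Binary search for 8 in [1, 2, 4, 7, 8, 22, 23, 24, 26, 42, 43, 50, 51, 55, 58, 59, 63]:

lo=0, hi=16, mid=8, arr[mid]=26 -> 26 > 8, search left half
lo=0, hi=7, mid=3, arr[mid]=7 -> 7 < 8, search right half
lo=4, hi=7, mid=5, arr[mid]=22 -> 22 > 8, search left half
lo=4, hi=4, mid=4, arr[mid]=8 -> Found target at index 4!

Binary search finds 8 at index 4 after 4 comparisons. The search repeatedly halves the search space by comparing with the middle element.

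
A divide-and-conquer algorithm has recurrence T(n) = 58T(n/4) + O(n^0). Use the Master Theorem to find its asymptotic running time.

Master Theorem for T(n) = 58T(n/4) + O(n^0):

a = 58, b = 4, c = 0
log_b(a) = log_4(58) = 2.9290

Case 1: c = 0 < log_4(58) = 2.9290
T(n) = O(n^(log_4 58))

For T(n) = 58T(n/4) + O(n^0): log_4(58) = 2.9290. This is Case 1 of the Master Theorem (c < log_b(a), work dominated by leaves), giving O(n^(log_4 58)).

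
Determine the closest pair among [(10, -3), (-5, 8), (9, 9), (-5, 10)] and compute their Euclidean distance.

Computing all pairwise distances among 4 points:

d((10, -3), (-5, 8)) = 18.6011
d((10, -3), (9, 9)) = 12.0416
d((10, -3), (-5, 10)) = 19.8494
d((-5, 8), (9, 9)) = 14.0357
d((-5, 8), (-5, 10)) = 2.0 <-- minimum
d((9, 9), (-5, 10)) = 14.0357

Closest pair: (-5, 8) and (-5, 10) with distance 2.0

The closest pair is (-5, 8) and (-5, 10) with Euclidean distance 2.0. For 4 points, brute-force pairwise comparison is shown above. For large n, the divide-and-conquer algorithm (sort by x, recurse on halves, check the dividing strip) achieves O(n log n).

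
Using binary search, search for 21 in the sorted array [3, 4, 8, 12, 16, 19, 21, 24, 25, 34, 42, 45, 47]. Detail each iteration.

Binary search for 21 in [3, 4, 8, 12, 16, 19, 21, 24, 25, 34, 42, 45, 47]:

lo=0, hi=12, mid=6, arr[mid]=21 -> Found target at index 6!

Binary search finds 21 at index 6 after 1 comparisons. The search repeatedly halves the search space by comparing with the middle element.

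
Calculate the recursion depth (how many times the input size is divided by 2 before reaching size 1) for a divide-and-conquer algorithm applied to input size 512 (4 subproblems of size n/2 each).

For divide and conquer with division factor 2:

Problem sizes at each level:
Level 0: 512
Level 1: 256
Level 2: 128
Level 3: 64
Level 4: 32
Level 5: 16
Level 6: 8
Level 7: 4
Level 8: 2
Level 9: 1

The root is level 0 and the size-1 base case is level 9 (the tree spans levels 0 through 9, i.e. 10 levels counting the root), so the depth is the number of divisions: log_2(512) = 9

The recursion tree depth is log_2(512) = 9. At each level, the problem size is divided by 2, so it takes 9 divisions to reduce to a base case of size 1. The algorithm makes 4 recursive calls at each level.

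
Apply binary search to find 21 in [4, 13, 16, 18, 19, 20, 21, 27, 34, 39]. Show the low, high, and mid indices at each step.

Binary search for 21 in [4, 13, 16, 18, 19, 20, 21, 27, 34, 39]:

lo=0, hi=9, mid=4, arr[mid]=19 -> 19 < 21, search right half
lo=5, hi=9, mid=7, arr[mid]=27 -> 27 > 21, search left half
lo=5, hi=6, mid=5, arr[mid]=20 -> 20 < 21, search right half
lo=6, hi=6, mid=6, arr[mid]=21 -> Found target at index 6!

Binary search finds 21 at index 6 after 4 comparisons. The search repeatedly halves the search space by comparing with the middle element.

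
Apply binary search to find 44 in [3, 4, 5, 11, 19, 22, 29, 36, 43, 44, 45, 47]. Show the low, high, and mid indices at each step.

Binary search for 44 in [3, 4, 5, 11, 19, 22, 29, 36, 43, 44, 45, 47]:

lo=0, hi=11, mid=5, arr[mid]=22 -> 22 < 44, search right half
lo=6, hi=11, mid=8, arr[mid]=43 -> 43 < 44, search right half
lo=9, hi=11, mid=10, arr[mid]=45 -> 45 > 44, search left half
lo=9, hi=9, mid=9, arr[mid]=44 -> Found target at index 9!

Binary search finds 44 at index 9 after 4 comparisons. The search repeatedly halves the search space by comparing with the middle element.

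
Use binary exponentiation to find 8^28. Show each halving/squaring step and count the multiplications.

Computing 8^28 by squaring (build up from 8^1; each line after the first costs one multiplication):

8^1 = 8
8^2 = (8^1)^2 = 8^2 = 64
8^3 = 8 * 8^2 = 8 * 64 = 512
8^6 = (8^3)^2 = 512^2 = 262144
8^7 = 8 * 8^6 = 8 * 262144 = 2097152
8^14 = (8^7)^2 = 2097152^2 = 4398046511104
8^28 = (8^14)^2 = 4398046511104^2 = 19342813113834066795298816

Result: 19342813113834066795298816
Multiplications needed: 6 (6 lines after 8^1)

8^28 = 19342813113834066795298816. Using exponentiation by squaring, this requires 6 multiplications. The key idea: if the exponent is even, square the half-power; if odd, multiply by the base once.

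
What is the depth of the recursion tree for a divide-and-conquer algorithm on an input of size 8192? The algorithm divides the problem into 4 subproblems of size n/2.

For divide and conquer with division factor 2:

Problem sizes at each level:
Level 0: 8192
Level 1: 4096
Level 2: 2048
Level 3: 1024
Level 4: 512
Level 5: 256
Level 6: 128
Level 7: 64
Level 8: 32
Level 9: 16
Level 10: 8
Level 11: 4
Level 12: 2
Level 13: 1

The root is level 0 and the size-1 base case is level 13 (the tree spans levels 0 through 13, i.e. 14 levels counting the root), so the depth is the number of divisions: log_2(8192) = 13

The recursion tree depth is log_2(8192) = 13. At each level, the problem size is divided by 2, so it takes 13 divisions to reduce to a base case of size 1. The algorithm makes 4 recursive calls at each level.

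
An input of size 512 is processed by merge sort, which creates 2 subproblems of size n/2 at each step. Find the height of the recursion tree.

For divide and conquer with division factor 2:

Problem sizes at each level:
Level 0: 512
Level 1: 256
Level 2: 128
Level 3: 64
Level 4: 32
Level 5: 16
Level 6: 8
Level 7: 4
Level 8: 2
Level 9: 1

The root is level 0 and the size-1 base case is level 9 (the tree spans levels 0 through 9, i.e. 10 levels counting the root), so the depth is the number of divisions: log_2(512) = 9

The recursion tree depth is log_2(512) = 9. At each level, the problem size is divided by 2, so it takes 9 divisions to reduce to a base case of size 1. The algorithm makes 2 recursive calls at each level.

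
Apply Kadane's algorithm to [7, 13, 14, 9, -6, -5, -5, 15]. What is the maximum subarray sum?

Using Kadane's algorithm on [7, 13, 14, 9, -6, -5, -5, 15]:

Scanning through the array:
Position 1 (value 13): max_ending_here = 20, max_so_far = 20
Position 2 (value 14): max_ending_here = 34, max_so_far = 34
Position 3 (value 9): max_ending_here = 43, max_so_far = 43
Position 4 (value -6): max_ending_here = 37, max_so_far = 43
Position 5 (value -5): max_ending_here = 32, max_so_far = 43
Position 6 (value -5): max_ending_here = 27, max_so_far = 43
Position 7 (value 15): max_ending_here = 42, max_so_far = 43

Maximum subarray: [7, 13, 14, 9]
Maximum sum: 43

The maximum subarray is [7, 13, 14, 9] with sum 43. This subarray runs from index 0 to index 3.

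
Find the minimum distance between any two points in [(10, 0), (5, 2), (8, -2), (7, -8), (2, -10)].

Computing all pairwise distances among 5 points:

d((10, 0), (5, 2)) = 5.3852
d((10, 0), (8, -2)) = 2.8284 <-- minimum
d((10, 0), (7, -8)) = 8.544
d((10, 0), (2, -10)) = 12.8062
d((5, 2), (8, -2)) = 5.0
d((5, 2), (7, -8)) = 10.198
d((5, 2), (2, -10)) = 12.3693
d((8, -2), (7, -8)) = 6.0828
d((8, -2), (2, -10)) = 10.0
d((7, -8), (2, -10)) = 5.3852

Closest pair: (10, 0) and (8, -2) with distance 2.8284

The closest pair is (10, 0) and (8, -2) with Euclidean distance 2.8284. For 5 points, brute-force pairwise comparison is shown above. For large n, the divide-and-conquer algorithm (sort by x, recurse on halves, check the dividing strip) achieves O(n log n).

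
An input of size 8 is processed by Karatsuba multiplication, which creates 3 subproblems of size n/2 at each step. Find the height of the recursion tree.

For divide and conquer with division factor 2:

Problem sizes at each level:
Level 0: 8
Level 1: 4
Level 2: 2
Level 3: 1

The root is level 0 and the size-1 base case is level 3 (the tree spans levels 0 through 3, i.e. 4 levels counting the root), so the depth is the number of divisions: log_2(8) = 3

The recursion tree depth is log_2(8) = 3. At each level, the problem size is divided by 2, so it takes 3 divisions to reduce to a base case of size 1. The algorithm makes 3 recursive calls at each level.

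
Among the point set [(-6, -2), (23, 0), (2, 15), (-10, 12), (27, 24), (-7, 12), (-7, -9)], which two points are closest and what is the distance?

Computing all pairwise distances among 7 points:

d((-6, -2), (23, 0)) = 29.0689
d((-6, -2), (2, 15)) = 18.7883
d((-6, -2), (-10, 12)) = 14.5602
d((-6, -2), (27, 24)) = 42.0119
d((-6, -2), (-7, 12)) = 14.0357
d((-6, -2), (-7, -9)) = 7.0711
d((23, 0), (2, 15)) = 25.807
d((23, 0), (-10, 12)) = 35.1141
d((23, 0), (27, 24)) = 24.3311
d((23, 0), (-7, 12)) = 32.311
d((23, 0), (-7, -9)) = 31.3209
d((2, 15), (-10, 12)) = 12.3693
d((2, 15), (27, 24)) = 26.5707
d((2, 15), (-7, 12)) = 9.4868
d((2, 15), (-7, -9)) = 25.632
d((-10, 12), (27, 24)) = 38.8973
d((-10, 12), (-7, 12)) = 3.0 <-- minimum
d((-10, 12), (-7, -9)) = 21.2132
d((27, 24), (-7, 12)) = 36.0555
d((27, 24), (-7, -9)) = 47.3814
d((-7, 12), (-7, -9)) = 21.0

Closest pair: (-10, 12) and (-7, 12) with distance 3.0

The closest pair is (-10, 12) and (-7, 12) with Euclidean distance 3.0. For 7 points, brute-force pairwise comparison is shown above. For large n, the divide-and-conquer algorithm (sort by x, recurse on halves, check the dividing strip) achieves O(n log n).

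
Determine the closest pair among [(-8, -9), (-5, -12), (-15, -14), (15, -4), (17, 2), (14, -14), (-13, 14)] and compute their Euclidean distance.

Computing all pairwise distances among 7 points:

d((-8, -9), (-5, -12)) = 4.2426 <-- minimum
d((-8, -9), (-15, -14)) = 8.6023
d((-8, -9), (15, -4)) = 23.5372
d((-8, -9), (17, 2)) = 27.313
d((-8, -9), (14, -14)) = 22.561
d((-8, -9), (-13, 14)) = 23.5372
d((-5, -12), (-15, -14)) = 10.198
d((-5, -12), (15, -4)) = 21.5407
d((-5, -12), (17, 2)) = 26.0768
d((-5, -12), (14, -14)) = 19.105
d((-5, -12), (-13, 14)) = 27.2029
d((-15, -14), (15, -4)) = 31.6228
d((-15, -14), (17, 2)) = 35.7771
d((-15, -14), (14, -14)) = 29.0
d((-15, -14), (-13, 14)) = 28.0713
d((15, -4), (17, 2)) = 6.3246
d((15, -4), (14, -14)) = 10.0499
d((15, -4), (-13, 14)) = 33.2866
d((17, 2), (14, -14)) = 16.2788
d((17, 2), (-13, 14)) = 32.311
d((14, -14), (-13, 14)) = 38.8973

Closest pair: (-8, -9) and (-5, -12) with distance 4.2426

The closest pair is (-8, -9) and (-5, -12) with Euclidean distance 4.2426. For 7 points, brute-force pairwise comparison is shown above. For large n, the divide-and-conquer algorithm (sort by x, recurse on halves, check the dividing strip) achieves O(n log n).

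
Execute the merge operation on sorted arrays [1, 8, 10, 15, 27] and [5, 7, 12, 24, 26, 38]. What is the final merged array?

Merging process:

Compare 1 vs 5: take 1 from left. Merged: [1]
Compare 8 vs 5: take 5 from right. Merged: [1, 5]
Compare 8 vs 7: take 7 from right. Merged: [1, 5, 7]
Compare 8 vs 12: take 8 from left. Merged: [1, 5, 7, 8]
Compare 10 vs 12: take 10 from left. Merged: [1, 5, 7, 8, 10]
Compare 15 vs 12: take 12 from right. Merged: [1, 5, 7, 8, 10, 12]
Compare 15 vs 24: take 15 from left. Merged: [1, 5, 7, 8, 10, 12, 15]
Compare 27 vs 24: take 24 from right. Merged: [1, 5, 7, 8, 10, 12, 15, 24]
Compare 27 vs 26: take 26 from right. Merged: [1, 5, 7, 8, 10, 12, 15, 24, 26]
Compare 27 vs 38: take 27 from left. Merged: [1, 5, 7, 8, 10, 12, 15, 24, 26, 27]
Append remaining from right: [38]. Merged: [1, 5, 7, 8, 10, 12, 15, 24, 26, 27, 38]

Final merged array: [1, 5, 7, 8, 10, 12, 15, 24, 26, 27, 38]
Total comparisons: 10

The merged array is [1, 5, 7, 8, 10, 12, 15, 24, 26, 27, 38], requiring 10 comparisons. The merge step runs in O(n) time where n is the total number of elements.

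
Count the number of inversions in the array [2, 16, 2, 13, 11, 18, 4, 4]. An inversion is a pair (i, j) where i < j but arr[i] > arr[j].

Finding inversions in [2, 16, 2, 13, 11, 18, 4, 4]:

(1, 2): arr[1]=16 > arr[2]=2
(1, 3): arr[1]=16 > arr[3]=13
(1, 4): arr[1]=16 > arr[4]=11
(1, 6): arr[1]=16 > arr[6]=4
(1, 7): arr[1]=16 > arr[7]=4
(3, 4): arr[3]=13 > arr[4]=11
(3, 6): arr[3]=13 > arr[6]=4
(3, 7): arr[3]=13 > arr[7]=4
(4, 6): arr[4]=11 > arr[6]=4
(4, 7): arr[4]=11 > arr[7]=4
(5, 6): arr[5]=18 > arr[6]=4
(5, 7): arr[5]=18 > arr[7]=4

Total inversions: 12

The array has 12 inversion(s): (1,2), (1,3), (1,4), (1,6), (1,7), (3,4), (3,6), (3,7), (4,6), (4,7), (5,6), (5,7). Each pair (i,j) satisfies i < j and arr[i] > arr[j].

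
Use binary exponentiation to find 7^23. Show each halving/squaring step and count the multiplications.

Computing 7^23 by squaring (build up from 7^1; each line after the first costs one multiplication):

7^1 = 7
7^2 = (7^1)^2 = 7^2 = 49
7^4 = (7^2)^2 = 49^2 = 2401
7^5 = 7 * 7^4 = 7 * 2401 = 16807
7^10 = (7^5)^2 = 16807^2 = 282475249
7^11 = 7 * 7^10 = 7 * 282475249 = 1977326743
7^22 = (7^11)^2 = 1977326743^2 = 3909821048582988049
7^23 = 7 * 7^22 = 7 * 3909821048582988049 = 27368747340080916343

Result: 27368747340080916343
Multiplications needed: 7 (7 lines after 7^1)

7^23 = 27368747340080916343. Using exponentiation by squaring, this requires 7 multiplications. The key idea: if the exponent is even, square the half-power; if odd, multiply by the base once.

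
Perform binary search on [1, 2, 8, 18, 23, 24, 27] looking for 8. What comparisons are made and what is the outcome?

Binary search for 8 in [1, 2, 8, 18, 23, 24, 27]:

lo=0, hi=6, mid=3, arr[mid]=18 -> 18 > 8, search left half
lo=0, hi=2, mid=1, arr[mid]=2 -> 2 < 8, search right half
lo=2, hi=2, mid=2, arr[mid]=8 -> Found target at index 2!

Binary search finds 8 at index 2 after 3 comparisons. The search repeatedly halves the search space by comparing with the middle element.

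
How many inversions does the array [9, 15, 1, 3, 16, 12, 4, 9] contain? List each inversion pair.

Finding inversions in [9, 15, 1, 3, 16, 12, 4, 9]:

(0, 2): arr[0]=9 > arr[2]=1
(0, 3): arr[0]=9 > arr[3]=3
(0, 6): arr[0]=9 > arr[6]=4
(1, 2): arr[1]=15 > arr[2]=1
(1, 3): arr[1]=15 > arr[3]=3
(1, 5): arr[1]=15 > arr[5]=12
(1, 6): arr[1]=15 > arr[6]=4
(1, 7): arr[1]=15 > arr[7]=9
(4, 5): arr[4]=16 > arr[5]=12
(4, 6): arr[4]=16 > arr[6]=4
(4, 7): arr[4]=16 > arr[7]=9
(5, 6): arr[5]=12 > arr[6]=4
(5, 7): arr[5]=12 > arr[7]=9

Total inversions: 13

The array has 13 inversion(s): (0,2), (0,3), (0,6), (1,2), (1,3), (1,5), (1,6), (1,7), (4,5), (4,6), (4,7), (5,6), (5,7). Each pair (i,j) satisfies i < j and arr[i] > arr[j].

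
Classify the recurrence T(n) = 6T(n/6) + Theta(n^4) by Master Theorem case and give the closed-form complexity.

Master Theorem for T(n) = 6T(n/6) + O(n^4):

a = 6, b = 6, c = 4
log_b(a) = log_6(6) = 1.0000

Case 3: c = 4 > log_6(6) = 1.0000
T(n) = O(n^4) = O(n^4)

For T(n) = 6T(n/6) + O(n^4): log_6(6) = 1.0000. This is Case 3 of the Master Theorem (c > log_b(a), work dominated by root), giving O(n^4).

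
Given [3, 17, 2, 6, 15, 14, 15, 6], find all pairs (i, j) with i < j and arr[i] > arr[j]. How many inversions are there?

Finding inversions in [3, 17, 2, 6, 15, 14, 15, 6]:

(0, 2): arr[0]=3 > arr[2]=2
(1, 2): arr[1]=17 > arr[2]=2
(1, 3): arr[1]=17 > arr[3]=6
(1, 4): arr[1]=17 > arr[4]=15
(1, 5): arr[1]=17 > arr[5]=14
(1, 6): arr[1]=17 > arr[6]=15
(1, 7): arr[1]=17 > arr[7]=6
(4, 5): arr[4]=15 > arr[5]=14
(4, 7): arr[4]=15 > arr[7]=6
(5, 7): arr[5]=14 > arr[7]=6
(6, 7): arr[6]=15 > arr[7]=6

Total inversions: 11

The array has 11 inversion(s): (0,2), (1,2), (1,3), (1,4), (1,5), (1,6), (1,7), (4,5), (4,7), (5,7), (6,7). Each pair (i,j) satisfies i < j and arr[i] > arr[j].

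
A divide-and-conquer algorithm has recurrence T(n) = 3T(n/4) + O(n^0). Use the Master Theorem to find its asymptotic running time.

Master Theorem for T(n) = 3T(n/4) + O(n^0):

a = 3, b = 4, c = 0
log_b(a) = log_4(3) = 0.7925

Case 1: c = 0 < log_4(3) = 0.7925
T(n) = O(n^(log_4 3))

For T(n) = 3T(n/4) + O(n^0): log_4(3) = 0.7925. This is Case 1 of the Master Theorem (c < log_b(a), work dominated by leaves), giving O(n^(log_4 3)).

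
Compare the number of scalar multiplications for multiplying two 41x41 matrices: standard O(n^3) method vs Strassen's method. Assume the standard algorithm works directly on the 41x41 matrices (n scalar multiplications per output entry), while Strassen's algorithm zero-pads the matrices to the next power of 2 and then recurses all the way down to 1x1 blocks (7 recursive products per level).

Matrix multiplication for 41x41 matrices:

Strassen's algorithm requires power-of-2 dimensions. Pad 41x41 to 64x64 (next power of 2).

Standard algorithm: 41^3 = 68921 multiplications
Strassen's algorithm: 7^(log2(64)) = 7^6 = 117649 multiplications
Difference: 68921 - 117649 = -48728 (Strassen uses MORE here due to padding overhead — for small or just-over-power-of-2 n, padding can outweigh the per-level savings)

Standard: 68921 multiplications (41^3). Strassen: 117649 multiplications (7^6, after padding to 64x64). Strassen reduces 8 recursive multiplications to 7 at each level.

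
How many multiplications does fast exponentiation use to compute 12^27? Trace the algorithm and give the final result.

Computing 12^27 by squaring (build up from 12^1; each line after the first costs one multiplication):

12^1 = 12
12^2 = (12^1)^2 = 12^2 = 144
12^3 = 12 * 12^2 = 12 * 144 = 1728
12^6 = (12^3)^2 = 1728^2 = 2985984
12^12 = (12^6)^2 = 2985984^2 = 8916100448256
12^13 = 12 * 12^12 = 12 * 8916100448256 = 106993205379072
12^26 = (12^13)^2 = 106993205379072^2 = 11447545997288281555215581184
12^27 = 12 * 12^26 = 12 * 11447545997288281555215581184 = 137370551967459378662586974208

Result: 137370551967459378662586974208
Multiplications needed: 7 (7 lines after 12^1)

12^27 = 137370551967459378662586974208. Using exponentiation by squaring, this requires 7 multiplications. The key idea: if the exponent is even, square the half-power; if odd, multiply by the base once.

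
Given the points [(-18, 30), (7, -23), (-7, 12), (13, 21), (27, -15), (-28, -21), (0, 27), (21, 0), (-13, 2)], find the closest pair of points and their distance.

Computing all pairwise distances among 9 points:

d((-18, 30), (7, -23)) = 58.6003
d((-18, 30), (-7, 12)) = 21.095
d((-18, 30), (13, 21)) = 32.28
d((-18, 30), (27, -15)) = 63.6396
d((-18, 30), (-28, -21)) = 51.9711
d((-18, 30), (0, 27)) = 18.2483
d((-18, 30), (21, 0)) = 49.2037
d((-18, 30), (-13, 2)) = 28.4429
d((7, -23), (-7, 12)) = 37.6962
d((7, -23), (13, 21)) = 44.4072
d((7, -23), (27, -15)) = 21.5407
d((7, -23), (-28, -21)) = 35.0571
d((7, -23), (0, 27)) = 50.4876
d((7, -23), (21, 0)) = 26.9258
d((7, -23), (-13, 2)) = 32.0156
d((-7, 12), (13, 21)) = 21.9317
d((-7, 12), (27, -15)) = 43.4166
d((-7, 12), (-28, -21)) = 39.1152
d((-7, 12), (0, 27)) = 16.5529
d((-7, 12), (21, 0)) = 30.4631
d((-7, 12), (-13, 2)) = 11.6619 <-- minimum
d((13, 21), (27, -15)) = 38.6264
d((13, 21), (-28, -21)) = 58.6941
d((13, 21), (0, 27)) = 14.3178
d((13, 21), (21, 0)) = 22.4722
d((13, 21), (-13, 2)) = 32.2025
d((27, -15), (-28, -21)) = 55.3263
d((27, -15), (0, 27)) = 49.93
d((27, -15), (21, 0)) = 16.1555
d((27, -15), (-13, 2)) = 43.4626
d((-28, -21), (0, 27)) = 55.5698
d((-28, -21), (21, 0)) = 53.3104
d((-28, -21), (-13, 2)) = 27.4591
d((0, 27), (21, 0)) = 34.2053
d((0, 27), (-13, 2)) = 28.178
d((21, 0), (-13, 2)) = 34.0588

Closest pair: (-7, 12) and (-13, 2) with distance 11.6619

The closest pair is (-7, 12) and (-13, 2) with Euclidean distance 11.6619. For 9 points, brute-force pairwise comparison is shown above. For large n, the divide-and-conquer algorithm (sort by x, recurse on halves, check the dividing strip) achieves O(n log n).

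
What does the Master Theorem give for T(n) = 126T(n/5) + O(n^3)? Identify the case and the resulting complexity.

Master Theorem for T(n) = 126T(n/5) + O(n^3):

a = 126, b = 5, c = 3
log_b(a) = log_5(126) = 3.0050

Case 1: c = 3 < log_5(126) = 3.0050
T(n) = O(n^(log_5 126))

For T(n) = 126T(n/5) + O(n^3): log_5(126) = 3.0050. This is Case 1 of the Master Theorem (c < log_b(a), work dominated by leaves), giving O(n^(log_5 126)).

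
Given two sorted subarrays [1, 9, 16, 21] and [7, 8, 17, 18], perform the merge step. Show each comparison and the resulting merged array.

Merging process:

Compare 1 vs 7: take 1 from left. Merged: [1]
Compare 9 vs 7: take 7 from right. Merged: [1, 7]
Compare 9 vs 8: take 8 from right. Merged: [1, 7, 8]
Compare 9 vs 17: take 9 from left. Merged: [1, 7, 8, 9]
Compare 16 vs 17: take 16 from left. Merged: [1, 7, 8, 9, 16]
Compare 21 vs 17: take 17 from right. Merged: [1, 7, 8, 9, 16, 17]
Compare 21 vs 18: take 18 from right. Merged: [1, 7, 8, 9, 16, 17, 18]
Append remaining from left: [21]. Merged: [1, 7, 8, 9, 16, 17, 18, 21]

Final merged array: [1, 7, 8, 9, 16, 17, 18, 21]
Total comparisons: 7

The merged array is [1, 7, 8, 9, 16, 17, 18, 21], requiring 7 comparisons. The merge step runs in O(n) time where n is the total number of elements.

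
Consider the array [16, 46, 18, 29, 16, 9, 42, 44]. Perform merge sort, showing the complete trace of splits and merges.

Merge sort trace:

Split: [16, 46, 18, 29, 16, 9, 42, 44] -> [16, 46, 18, 29] and [16, 9, 42, 44]
  Split: [16, 46, 18, 29] -> [16, 46] and [18, 29]
    Split: [16, 46] -> [16] and [46]
    Merge: [16] + [46] -> [16, 46]
    Split: [18, 29] -> [18] and [29]
    Merge: [18] + [29] -> [18, 29]
  Merge: [16, 46] + [18, 29] -> [16, 18, 29, 46]
  Split: [16, 9, 42, 44] -> [16, 9] and [42, 44]
    Split: [16, 9] -> [16] and [9]
    Merge: [16] + [9] -> [9, 16]
    Split: [42, 44] -> [42] and [44]
    Merge: [42] + [44] -> [42, 44]
  Merge: [9, 16] + [42, 44] -> [9, 16, 42, 44]
Merge: [16, 18, 29, 46] + [9, 16, 42, 44] -> [9, 16, 16, 18, 29, 42, 44, 46]

Final sorted array: [9, 16, 16, 18, 29, 42, 44, 46]

The merge sort proceeds by recursively splitting the array and merging sorted halves.
After all merges, the sorted array is [9, 16, 16, 18, 29, 42, 44, 46].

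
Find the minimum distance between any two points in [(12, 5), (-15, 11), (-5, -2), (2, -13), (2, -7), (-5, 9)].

Computing all pairwise distances among 6 points:

d((12, 5), (-15, 11)) = 27.6586
d((12, 5), (-5, -2)) = 18.3848
d((12, 5), (2, -13)) = 20.5913
d((12, 5), (2, -7)) = 15.6205
d((12, 5), (-5, 9)) = 17.4642
d((-15, 11), (-5, -2)) = 16.4012
d((-15, 11), (2, -13)) = 29.4109
d((-15, 11), (2, -7)) = 24.7588
d((-15, 11), (-5, 9)) = 10.198
d((-5, -2), (2, -13)) = 13.0384
d((-5, -2), (2, -7)) = 8.6023
d((-5, -2), (-5, 9)) = 11.0
d((2, -13), (2, -7)) = 6.0 <-- minimum
d((2, -13), (-5, 9)) = 23.0868
d((2, -7), (-5, 9)) = 17.4642

Closest pair: (2, -13) and (2, -7) with distance 6.0

The closest pair is (2, -13) and (2, -7) with Euclidean distance 6.0. For 6 points, brute-force pairwise comparison is shown above. For large n, the divide-and-conquer algorithm (sort by x, recurse on halves, check the dividing strip) achieves O(n log n).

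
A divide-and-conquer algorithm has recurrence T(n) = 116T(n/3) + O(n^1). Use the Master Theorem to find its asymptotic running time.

Master Theorem for T(n) = 116T(n/3) + O(n^1):

a = 116, b = 3, c = 1
log_b(a) = log_3(116) = 4.3269

Case 1: c = 1 < log_3(116) = 4.3269
T(n) = O(n^(log_3 116))

For T(n) = 116T(n/3) + O(n^1): log_3(116) = 4.3269. This is Case 1 of the Master Theorem (c < log_b(a), work dominated by leaves), giving O(n^(log_3 116)).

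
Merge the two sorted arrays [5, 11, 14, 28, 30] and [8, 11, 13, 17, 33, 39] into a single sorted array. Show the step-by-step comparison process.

Merging process:

Compare 5 vs 8: take 5 from left. Merged: [5]
Compare 11 vs 8: take 8 from right. Merged: [5, 8]
Compare 11 vs 11: take 11 from left. Merged: [5, 8, 11]
Compare 14 vs 11: take 11 from right. Merged: [5, 8, 11, 11]
Compare 14 vs 13: take 13 from right. Merged: [5, 8, 11, 11, 13]
Compare 14 vs 17: take 14 from left. Merged: [5, 8, 11, 11, 13, 14]
Compare 28 vs 17: take 17 from right. Merged: [5, 8, 11, 11, 13, 14, 17]
Compare 28 vs 33: take 28 from left. Merged: [5, 8, 11, 11, 13, 14, 17, 28]
Compare 30 vs 33: take 30 from left. Merged: [5, 8, 11, 11, 13, 14, 17, 28, 30]
Append remaining from right: [33, 39]. Merged: [5, 8, 11, 11, 13, 14, 17, 28, 30, 33, 39]

Final merged array: [5, 8, 11, 11, 13, 14, 17, 28, 30, 33, 39]
Total comparisons: 9

The merged array is [5, 8, 11, 11, 13, 14, 17, 28, 30, 33, 39], requiring 9 comparisons. The merge step runs in O(n) time where n is the total number of elements.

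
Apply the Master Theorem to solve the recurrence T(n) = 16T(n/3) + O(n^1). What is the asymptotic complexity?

Master Theorem for T(n) = 16T(n/3) + O(n^1):

a = 16, b = 3, c = 1
log_b(a) = log_3(16) = 2.5237

Case 1: c = 1 < log_3(16) = 2.5237
T(n) = O(n^(log_3 16))

For T(n) = 16T(n/3) + O(n^1): log_3(16) = 2.5237. This is Case 1 of the Master Theorem (c < log_b(a), work dominated by leaves), giving O(n^(log_3 16)).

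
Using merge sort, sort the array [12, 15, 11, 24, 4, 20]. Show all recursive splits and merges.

Merge sort trace:

Split: [12, 15, 11, 24, 4, 20] -> [12, 15, 11] and [24, 4, 20]
  Split: [12, 15, 11] -> [12] and [15, 11]
    Split: [15, 11] -> [15] and [11]
    Merge: [15] + [11] -> [11, 15]
  Merge: [12] + [11, 15] -> [11, 12, 15]
  Split: [24, 4, 20] -> [24] and [4, 20]
    Split: [4, 20] -> [4] and [20]
    Merge: [4] + [20] -> [4, 20]
  Merge: [24] + [4, 20] -> [4, 20, 24]
Merge: [11, 12, 15] + [4, 20, 24] -> [4, 11, 12, 15, 20, 24]

Final sorted array: [4, 11, 12, 15, 20, 24]

The merge sort proceeds by recursively splitting the array and merging sorted halves.
After all merges, the sorted array is [4, 11, 12, 15, 20, 24].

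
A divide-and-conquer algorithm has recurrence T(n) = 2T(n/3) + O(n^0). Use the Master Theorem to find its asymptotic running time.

Master Theorem for T(n) = 2T(n/3) + O(n^0):

a = 2, b = 3, c = 0
log_b(a) = log_3(2) = 0.6309

Case 1: c = 0 < log_3(2) = 0.6309
T(n) = O(n^(log_3 2))

For T(n) = 2T(n/3) + O(n^0): log_3(2) = 0.6309. This is Case 1 of the Master Theorem (c < log_b(a), work dominated by leaves), giving O(n^(log_3 2)).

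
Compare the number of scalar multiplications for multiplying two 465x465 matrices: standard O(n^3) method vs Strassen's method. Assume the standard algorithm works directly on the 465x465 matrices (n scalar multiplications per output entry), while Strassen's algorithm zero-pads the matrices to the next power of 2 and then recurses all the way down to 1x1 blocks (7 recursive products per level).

Matrix multiplication for 465x465 matrices:

Strassen's algorithm requires power-of-2 dimensions. Pad 465x465 to 512x512 (next power of 2).

Standard algorithm: 465^3 = 100544625 multiplications
Strassen's algorithm: 7^(log2(512)) = 7^9 = 40353607 multiplications
Savings: 100544625 - 40353607 = 60191018 multiplications

Standard: 100544625 multiplications (465^3). Strassen: 40353607 multiplications (7^9, after padding to 512x512). Strassen reduces 8 recursive multiplications to 7 at each level.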